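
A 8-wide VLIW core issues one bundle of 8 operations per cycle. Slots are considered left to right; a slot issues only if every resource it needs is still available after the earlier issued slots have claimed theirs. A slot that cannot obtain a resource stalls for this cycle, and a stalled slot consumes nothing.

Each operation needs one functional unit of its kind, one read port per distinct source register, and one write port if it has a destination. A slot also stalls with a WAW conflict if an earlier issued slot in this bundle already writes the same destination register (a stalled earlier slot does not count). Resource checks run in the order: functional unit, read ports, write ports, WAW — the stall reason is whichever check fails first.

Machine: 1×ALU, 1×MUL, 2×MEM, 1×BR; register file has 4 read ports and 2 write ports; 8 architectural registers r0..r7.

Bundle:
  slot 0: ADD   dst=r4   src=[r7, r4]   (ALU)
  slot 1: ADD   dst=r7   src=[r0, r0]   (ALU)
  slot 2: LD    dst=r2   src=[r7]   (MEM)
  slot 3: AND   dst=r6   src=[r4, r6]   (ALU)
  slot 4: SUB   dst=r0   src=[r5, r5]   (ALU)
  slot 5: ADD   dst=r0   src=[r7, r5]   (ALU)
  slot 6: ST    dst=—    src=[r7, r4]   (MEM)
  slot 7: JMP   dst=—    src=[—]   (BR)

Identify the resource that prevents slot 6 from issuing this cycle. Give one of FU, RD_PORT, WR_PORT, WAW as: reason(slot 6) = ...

(0) want 1×ALU +2rd +1wr — yes → AL0|MU1|ME2|BR1|rd2|wr1
(1) want 1×ALU +1rd +1wr — FU → AL0|MU1|ME2|BR1|rd2|wr1
(2) want 1×MEM +1rd +1wr — yes → AL0|MU1|ME1|BR1|rd1|wr0
(3) want 1×ALU +2rd +1wr — FU → AL0|MU1|ME1|BR1|rd1|wr0
(4) want 1×ALU +1rd +1wr — FU → AL0|MU1|ME1|BR1|rd1|wr0
(5) want 1×ALU +2rd +1wr — FU → AL0|MU1|ME1|BR1|rd1|wr0
(6) want 1×MEM +2rd +0wr — RD_PORT → AL0|MU1|ME1|BR1|rd1|wr0
(7) want 1×BR +0rd +0wr — yes → AL0|MU1|ME1|BR0|rd1|wr0

reason(slot 6) = RD_PORT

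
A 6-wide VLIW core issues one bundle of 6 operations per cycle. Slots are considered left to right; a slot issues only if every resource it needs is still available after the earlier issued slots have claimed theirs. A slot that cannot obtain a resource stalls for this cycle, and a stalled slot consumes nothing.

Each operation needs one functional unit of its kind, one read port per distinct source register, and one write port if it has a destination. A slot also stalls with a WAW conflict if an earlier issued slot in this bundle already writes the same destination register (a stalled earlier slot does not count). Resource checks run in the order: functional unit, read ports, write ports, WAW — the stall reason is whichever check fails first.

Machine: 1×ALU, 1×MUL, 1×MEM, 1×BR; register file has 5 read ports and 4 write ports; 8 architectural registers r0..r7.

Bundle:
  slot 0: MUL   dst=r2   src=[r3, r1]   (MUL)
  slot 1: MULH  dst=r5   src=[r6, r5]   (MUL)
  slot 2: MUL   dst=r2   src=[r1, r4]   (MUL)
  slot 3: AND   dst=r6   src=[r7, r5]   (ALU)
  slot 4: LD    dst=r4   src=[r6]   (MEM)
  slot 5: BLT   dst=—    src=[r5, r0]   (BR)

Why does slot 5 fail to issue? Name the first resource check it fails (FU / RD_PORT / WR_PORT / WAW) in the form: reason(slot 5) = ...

#0 MUL src=r3,r1 dispatched  <A:1 Mu:0 Ld:1 B:1 rd:3 wr:3>
#1 MUL src=r6,r5 held:FU  <A:1 Mu:0 Ld:1 B:1 rd:3 wr:3>
#2 MUL src=r1,r4 held:FU  <A:1 Mu:0 Ld:1 B:1 rd:3 wr:3>
#3 ALU src=r7,r5 dispatched  <A:0 Mu:0 Ld:1 B:1 rd:1 wr:2>
#4 MEM src=r6 dispatched  <A:0 Mu:0 Ld:0 B:1 rd:0 wr:1>
#5 BR src=r5,r0 held:RD_PORT  <A:0 Mu:0 Ld:0 B:1 rd:0 wr:1>

reason(slot 5) = RD_PORT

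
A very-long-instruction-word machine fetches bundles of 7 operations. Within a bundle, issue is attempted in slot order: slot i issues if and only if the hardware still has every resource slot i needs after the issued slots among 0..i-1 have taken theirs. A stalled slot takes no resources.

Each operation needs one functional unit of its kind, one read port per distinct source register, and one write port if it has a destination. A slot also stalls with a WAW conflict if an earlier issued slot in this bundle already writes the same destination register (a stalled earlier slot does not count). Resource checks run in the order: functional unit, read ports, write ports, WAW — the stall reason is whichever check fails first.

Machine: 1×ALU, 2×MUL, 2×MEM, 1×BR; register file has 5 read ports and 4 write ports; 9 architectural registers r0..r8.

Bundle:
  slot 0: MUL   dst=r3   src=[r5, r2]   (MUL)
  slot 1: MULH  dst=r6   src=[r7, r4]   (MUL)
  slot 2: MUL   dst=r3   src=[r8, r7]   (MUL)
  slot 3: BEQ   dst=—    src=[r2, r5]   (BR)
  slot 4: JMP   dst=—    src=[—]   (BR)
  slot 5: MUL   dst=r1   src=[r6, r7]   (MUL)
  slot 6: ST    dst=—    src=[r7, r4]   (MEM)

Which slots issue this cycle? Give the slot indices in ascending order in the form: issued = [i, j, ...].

issued = [0, 1, 4]

  0. MUL→r3 ⇒ go  {1A/1Mu/2Ld/1B | 3r 3w}
  1. MUL→r6 ⇒ go  {1A/0Mu/2Ld/1B | 1r 2w}
  2. MUL→r3 ⇒ no(FU)  {1A/0Mu/2Ld/1B | 1r 2w}
  3. BR ⇒ no(RD_PORT)  {1A/0Mu/2Ld/1B | 1r 2w}
  4. BR ⇒ go  {1A/0Mu/2Ld/0B | 1r 2w}
  5. MUL→r1 ⇒ no(FU)  {1A/0Mu/2Ld/0B | 1r 2w}
  6. MEM ⇒ no(RD_PORT)  {1A/0Mu/2Ld/0B | 1r 2w}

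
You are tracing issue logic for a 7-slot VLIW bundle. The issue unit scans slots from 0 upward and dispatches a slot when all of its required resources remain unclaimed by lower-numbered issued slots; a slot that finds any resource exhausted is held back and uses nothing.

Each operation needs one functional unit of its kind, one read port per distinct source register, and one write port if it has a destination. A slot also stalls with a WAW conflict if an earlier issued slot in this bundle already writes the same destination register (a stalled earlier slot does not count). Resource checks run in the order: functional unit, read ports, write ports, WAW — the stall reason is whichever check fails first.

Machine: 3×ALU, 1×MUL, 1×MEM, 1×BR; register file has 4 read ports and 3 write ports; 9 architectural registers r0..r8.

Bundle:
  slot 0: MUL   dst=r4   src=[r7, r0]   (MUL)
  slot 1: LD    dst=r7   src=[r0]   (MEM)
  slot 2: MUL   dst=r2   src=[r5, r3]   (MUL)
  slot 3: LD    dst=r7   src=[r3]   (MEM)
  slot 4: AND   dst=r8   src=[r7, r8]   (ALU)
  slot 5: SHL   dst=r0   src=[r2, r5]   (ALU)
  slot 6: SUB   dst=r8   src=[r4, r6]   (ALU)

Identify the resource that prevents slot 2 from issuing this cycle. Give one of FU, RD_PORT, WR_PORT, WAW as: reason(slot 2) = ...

(0) want 1×MUL +2rd +1wr — yes → AL3|MU0|ME1|BR1|rd2|wr2
(1) want 1×MEM +1rd +1wr — yes → AL3|MU0|ME0|BR1|rd1|wr1
(2) want 1×MUL +2rd +1wr — FU → AL3|MU0|ME0|BR1|rd1|wr1
(3) want 1×MEM +1rd +1wr — FU → AL3|MU0|ME0|BR1|rd1|wr1
(4) want 1×ALU +2rd +1wr — RD_PORT → AL3|MU0|ME0|BR1|rd1|wr1
(5) want 1×ALU +2rd +1wr — RD_PORT → AL3|MU0|ME0|BR1|rd1|wr1
(6) want 1×ALU +2rd +1wr — RD_PORT → AL3|MU0|ME0|BR1|rd1|wr1

reason(slot 2) = FU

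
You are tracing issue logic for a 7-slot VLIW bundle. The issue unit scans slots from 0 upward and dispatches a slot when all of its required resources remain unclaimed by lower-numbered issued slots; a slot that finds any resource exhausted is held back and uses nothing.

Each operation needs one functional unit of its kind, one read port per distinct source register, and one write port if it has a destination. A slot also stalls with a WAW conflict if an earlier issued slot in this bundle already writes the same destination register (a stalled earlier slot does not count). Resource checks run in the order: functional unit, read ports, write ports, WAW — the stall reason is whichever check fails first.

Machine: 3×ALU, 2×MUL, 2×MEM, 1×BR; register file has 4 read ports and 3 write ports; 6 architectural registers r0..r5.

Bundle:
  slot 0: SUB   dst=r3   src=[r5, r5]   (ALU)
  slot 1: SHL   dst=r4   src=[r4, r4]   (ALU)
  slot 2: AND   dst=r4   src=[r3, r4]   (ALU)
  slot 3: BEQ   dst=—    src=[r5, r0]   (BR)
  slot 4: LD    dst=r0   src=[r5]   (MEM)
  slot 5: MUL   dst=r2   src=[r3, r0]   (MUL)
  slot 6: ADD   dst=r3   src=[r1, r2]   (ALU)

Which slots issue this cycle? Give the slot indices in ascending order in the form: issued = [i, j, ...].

#0 ALU src=r5,r5 dispatched  <A:2 Mu:2 Ld:2 B:1 rd:3 wr:2>
#1 ALU src=r4,r4 dispatched  <A:1 Mu:2 Ld:2 B:1 rd:2 wr:1>
#2 ALU src=r3,r4 held:WAW  <A:1 Mu:2 Ld:2 B:1 rd:2 wr:1>
#3 BR src=r5,r0 dispatched  <A:1 Mu:2 Ld:2 B:0 rd:0 wr:1>
#4 MEM src=r5 held:RD_PORT  <A:1 Mu:2 Ld:2 B:0 rd:0 wr:1>
#5 MUL src=r3,r0 held:RD_PORT  <A:1 Mu:2 Ld:2 B:0 rd:0 wr:1>
#6 ALU src=r1,r2 held:RD_PORT  <A:1 Mu:2 Ld:2 B:0 rd:0 wr:1>

issued = [0, 1, 3]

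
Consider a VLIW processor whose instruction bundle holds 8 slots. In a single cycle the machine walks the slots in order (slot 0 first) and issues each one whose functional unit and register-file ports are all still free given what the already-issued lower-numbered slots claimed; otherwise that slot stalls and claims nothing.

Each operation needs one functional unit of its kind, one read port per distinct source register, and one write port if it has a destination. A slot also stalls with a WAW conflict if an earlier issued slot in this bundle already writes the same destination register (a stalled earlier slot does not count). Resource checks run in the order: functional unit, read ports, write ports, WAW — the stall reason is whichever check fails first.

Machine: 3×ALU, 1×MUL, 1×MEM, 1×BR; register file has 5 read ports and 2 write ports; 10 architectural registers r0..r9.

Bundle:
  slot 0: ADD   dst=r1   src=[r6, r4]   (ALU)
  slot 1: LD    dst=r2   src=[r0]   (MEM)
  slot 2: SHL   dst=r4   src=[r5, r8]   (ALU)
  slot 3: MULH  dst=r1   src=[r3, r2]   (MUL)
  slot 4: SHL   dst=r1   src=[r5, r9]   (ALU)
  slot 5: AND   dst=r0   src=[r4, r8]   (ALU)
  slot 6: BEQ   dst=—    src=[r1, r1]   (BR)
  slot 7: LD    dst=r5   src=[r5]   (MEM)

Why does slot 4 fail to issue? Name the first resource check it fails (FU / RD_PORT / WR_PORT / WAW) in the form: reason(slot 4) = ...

reason(slot 4) = WR_PORT

  0. ALU→r1 ⇒ go  {2A/1Mu/1Ld/1B | 3r 1w}
  1. MEM→r2 ⇒ go  {2A/1Mu/0Ld/1B | 2r 0w}
  2. ALU→r4 ⇒ no(WR_PORT)  {2A/1Mu/0Ld/1B | 2r 0w}
  3. MUL→r1 ⇒ no(WR_PORT)  {2A/1Mu/0Ld/1B | 2r 0w}
  4. ALU→r1 ⇒ no(WR_PORT)  {2A/1Mu/0Ld/1B | 2r 0w}
  5. ALU→r0 ⇒ no(WR_PORT)  {2A/1Mu/0Ld/1B | 2r 0w}
  6. BR ⇒ go  {2A/1Mu/0Ld/0B | 1r 0w}
  7. MEM→r5 ⇒ no(FU)  {2A/1Mu/0Ld/0B | 1r 0w}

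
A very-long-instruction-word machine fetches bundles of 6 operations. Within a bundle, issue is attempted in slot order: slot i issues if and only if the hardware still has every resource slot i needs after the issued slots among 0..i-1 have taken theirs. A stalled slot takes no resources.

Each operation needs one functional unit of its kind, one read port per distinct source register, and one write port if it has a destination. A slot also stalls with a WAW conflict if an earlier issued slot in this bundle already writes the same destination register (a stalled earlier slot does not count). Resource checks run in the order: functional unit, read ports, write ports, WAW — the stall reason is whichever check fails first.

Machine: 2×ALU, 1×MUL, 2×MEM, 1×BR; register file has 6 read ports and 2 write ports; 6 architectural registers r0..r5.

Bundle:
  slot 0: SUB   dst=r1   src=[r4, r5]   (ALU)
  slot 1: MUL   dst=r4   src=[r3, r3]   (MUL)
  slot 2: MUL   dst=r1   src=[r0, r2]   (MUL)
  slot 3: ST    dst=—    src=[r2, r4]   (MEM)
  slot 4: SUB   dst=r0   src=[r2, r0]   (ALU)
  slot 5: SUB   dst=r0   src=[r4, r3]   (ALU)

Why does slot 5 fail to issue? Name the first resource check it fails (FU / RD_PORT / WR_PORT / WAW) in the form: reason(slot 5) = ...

#0 ALU src=r4,r5 dispatched  <A:1 Mu:1 Ld:2 B:1 rd:4 wr:1>
#1 MUL src=r3,r3 dispatched  <A:1 Mu:0 Ld:2 B:1 rd:3 wr:0>
#2 MUL src=r0,r2 held:FU  <A:1 Mu:0 Ld:2 B:1 rd:3 wr:0>
#3 MEM src=r2,r4 dispatched  <A:1 Mu:0 Ld:1 B:1 rd:1 wr:0>
#4 ALU src=r2,r0 held:RD_PORT  <A:1 Mu:0 Ld:1 B:1 rd:1 wr:0>
#5 ALU src=r4,r3 held:RD_PORT  <A:1 Mu:0 Ld:1 B:1 rd:1 wr:0>

reason(slot 5) = RD_PORT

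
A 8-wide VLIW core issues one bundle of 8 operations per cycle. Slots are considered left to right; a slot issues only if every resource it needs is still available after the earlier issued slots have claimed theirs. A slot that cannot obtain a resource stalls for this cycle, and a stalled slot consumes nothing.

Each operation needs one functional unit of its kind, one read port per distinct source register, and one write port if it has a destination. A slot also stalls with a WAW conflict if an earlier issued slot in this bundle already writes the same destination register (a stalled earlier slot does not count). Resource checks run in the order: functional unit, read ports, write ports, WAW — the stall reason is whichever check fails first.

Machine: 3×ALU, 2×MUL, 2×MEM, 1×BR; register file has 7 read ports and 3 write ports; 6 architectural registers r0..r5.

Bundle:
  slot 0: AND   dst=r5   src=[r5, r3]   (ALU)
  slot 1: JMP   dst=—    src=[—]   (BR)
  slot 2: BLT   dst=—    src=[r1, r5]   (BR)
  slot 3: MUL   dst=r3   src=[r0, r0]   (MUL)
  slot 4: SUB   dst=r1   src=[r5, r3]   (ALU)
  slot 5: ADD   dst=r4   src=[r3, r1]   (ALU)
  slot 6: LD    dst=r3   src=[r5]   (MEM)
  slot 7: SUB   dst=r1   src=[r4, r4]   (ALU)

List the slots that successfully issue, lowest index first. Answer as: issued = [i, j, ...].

issued = [0, 1, 3, 4]

  0. ALU→r5 ⇒ go  {2A/2Mu/2Ld/1B | 5r 2w}
  1. BR ⇒ go  {2A/2Mu/2Ld/0B | 5r 2w}
  2. BR ⇒ no(FU)  {2A/2Mu/2Ld/0B | 5r 2w}
  3. MUL→r3 ⇒ go  {2A/1Mu/2Ld/0B | 4r 1w}
  4. ALU→r1 ⇒ go  {1A/1Mu/2Ld/0B | 2r 0w}
  5. ALU→r4 ⇒ no(WR_PORT)  {1A/1Mu/2Ld/0B | 2r 0w}
  6. MEM→r3 ⇒ no(WR_PORT)  {1A/1Mu/2Ld/0B | 2r 0w}
  7. ALU→r1 ⇒ no(WR_PORT)  {1A/1Mu/2Ld/0B | 2r 0w}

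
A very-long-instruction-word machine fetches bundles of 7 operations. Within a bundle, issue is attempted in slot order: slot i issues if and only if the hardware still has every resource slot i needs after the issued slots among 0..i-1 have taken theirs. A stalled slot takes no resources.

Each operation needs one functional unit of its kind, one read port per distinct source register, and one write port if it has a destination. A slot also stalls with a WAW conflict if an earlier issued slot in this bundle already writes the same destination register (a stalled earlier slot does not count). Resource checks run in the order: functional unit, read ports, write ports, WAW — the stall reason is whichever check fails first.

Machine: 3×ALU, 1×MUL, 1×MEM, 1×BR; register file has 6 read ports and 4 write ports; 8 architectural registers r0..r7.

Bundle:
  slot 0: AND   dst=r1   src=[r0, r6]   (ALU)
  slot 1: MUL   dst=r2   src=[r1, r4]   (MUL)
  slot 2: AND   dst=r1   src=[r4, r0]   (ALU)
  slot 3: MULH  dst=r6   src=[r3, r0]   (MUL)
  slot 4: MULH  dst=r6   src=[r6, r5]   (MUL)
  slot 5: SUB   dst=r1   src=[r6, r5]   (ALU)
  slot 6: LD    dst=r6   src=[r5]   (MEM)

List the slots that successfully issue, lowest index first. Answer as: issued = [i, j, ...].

issued = [0, 1, 6]

slot 0 (ALU): ISSUE — free A2,Mu1,Ld1,B1 rp4 wp3
slot 1 (MUL): ISSUE — free A2,Mu0,Ld1,B1 rp2 wp2
slot 2 (ALU): stall WAW — free A2,Mu0,Ld1,B1 rp2 wp2
slot 3 (MUL): stall FU — free A2,Mu0,Ld1,B1 rp2 wp2
slot 4 (MUL): stall FU — free A2,Mu0,Ld1,B1 rp2 wp2
slot 5 (ALU): stall WAW — free A2,Mu0,Ld1,B1 rp2 wp2
slot 6 (MEM): ISSUE — free A2,Mu0,Ld0,B1 rp1 wp1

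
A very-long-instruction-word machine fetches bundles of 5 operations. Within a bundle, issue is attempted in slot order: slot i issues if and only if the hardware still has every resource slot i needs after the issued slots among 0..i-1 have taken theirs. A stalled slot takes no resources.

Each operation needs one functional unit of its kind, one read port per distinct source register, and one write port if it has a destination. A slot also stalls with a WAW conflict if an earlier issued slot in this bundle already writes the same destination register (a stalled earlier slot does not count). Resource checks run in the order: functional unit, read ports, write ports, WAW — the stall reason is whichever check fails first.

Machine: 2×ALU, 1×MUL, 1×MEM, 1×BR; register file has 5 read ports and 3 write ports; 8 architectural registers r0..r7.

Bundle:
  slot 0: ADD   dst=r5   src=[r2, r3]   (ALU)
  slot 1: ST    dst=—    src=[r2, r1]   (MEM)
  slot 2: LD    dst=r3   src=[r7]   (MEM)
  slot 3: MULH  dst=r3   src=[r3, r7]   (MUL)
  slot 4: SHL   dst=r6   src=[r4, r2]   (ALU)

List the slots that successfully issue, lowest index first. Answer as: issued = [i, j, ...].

#0 ALU src=r2,r3 dispatched  <A:1 Mu:1 Ld:1 B:1 rd:3 wr:2>
#1 MEM src=r2,r1 dispatched  <A:1 Mu:1 Ld:0 B:1 rd:1 wr:2>
#2 MEM src=r7 held:FU  <A:1 Mu:1 Ld:0 B:1 rd:1 wr:2>
#3 MUL src=r3,r7 held:RD_PORT  <A:1 Mu:1 Ld:0 B:1 rd:1 wr:2>
#4 ALU src=r4,r2 held:RD_PORT  <A:1 Mu:1 Ld:0 B:1 rd:1 wr:2>

issued = [0, 1]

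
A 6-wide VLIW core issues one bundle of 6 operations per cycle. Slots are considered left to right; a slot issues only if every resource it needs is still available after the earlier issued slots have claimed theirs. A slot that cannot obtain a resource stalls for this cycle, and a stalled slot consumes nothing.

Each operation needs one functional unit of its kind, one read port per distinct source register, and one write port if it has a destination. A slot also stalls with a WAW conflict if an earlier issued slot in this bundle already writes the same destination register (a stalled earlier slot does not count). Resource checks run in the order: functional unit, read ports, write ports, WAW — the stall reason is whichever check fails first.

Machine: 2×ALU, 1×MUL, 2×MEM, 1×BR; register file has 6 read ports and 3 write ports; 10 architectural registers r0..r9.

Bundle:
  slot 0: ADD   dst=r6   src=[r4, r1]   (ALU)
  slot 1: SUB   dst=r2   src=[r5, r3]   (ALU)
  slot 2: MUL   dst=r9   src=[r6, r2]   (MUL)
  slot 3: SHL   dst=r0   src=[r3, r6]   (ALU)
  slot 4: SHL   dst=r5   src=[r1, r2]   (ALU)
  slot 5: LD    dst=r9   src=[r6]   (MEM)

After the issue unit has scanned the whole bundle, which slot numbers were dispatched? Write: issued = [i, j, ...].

[0] ALU needs rd=2 wr=1: ok; after: ALU=1 MUL=1 MEM=2 BR=1, R=4, W=2
[1] ALU needs rd=2 wr=1: ok; after: ALU=0 MUL=1 MEM=2 BR=1, R=2, W=1
[2] MUL needs rd=2 wr=1: ok; after: ALU=0 MUL=0 MEM=2 BR=1, R=0, W=0
[3] ALU needs rd=2 wr=1: FU; after: ALU=0 MUL=0 MEM=2 BR=1, R=0, W=0
[4] ALU needs rd=2 wr=1: FU; after: ALU=0 MUL=0 MEM=2 BR=1, R=0, W=0
[5] MEM needs rd=1 wr=1: RD_PORT; after: ALU=0 MUL=0 MEM=2 BR=1, R=0, W=0

issued = [0, 1, 2]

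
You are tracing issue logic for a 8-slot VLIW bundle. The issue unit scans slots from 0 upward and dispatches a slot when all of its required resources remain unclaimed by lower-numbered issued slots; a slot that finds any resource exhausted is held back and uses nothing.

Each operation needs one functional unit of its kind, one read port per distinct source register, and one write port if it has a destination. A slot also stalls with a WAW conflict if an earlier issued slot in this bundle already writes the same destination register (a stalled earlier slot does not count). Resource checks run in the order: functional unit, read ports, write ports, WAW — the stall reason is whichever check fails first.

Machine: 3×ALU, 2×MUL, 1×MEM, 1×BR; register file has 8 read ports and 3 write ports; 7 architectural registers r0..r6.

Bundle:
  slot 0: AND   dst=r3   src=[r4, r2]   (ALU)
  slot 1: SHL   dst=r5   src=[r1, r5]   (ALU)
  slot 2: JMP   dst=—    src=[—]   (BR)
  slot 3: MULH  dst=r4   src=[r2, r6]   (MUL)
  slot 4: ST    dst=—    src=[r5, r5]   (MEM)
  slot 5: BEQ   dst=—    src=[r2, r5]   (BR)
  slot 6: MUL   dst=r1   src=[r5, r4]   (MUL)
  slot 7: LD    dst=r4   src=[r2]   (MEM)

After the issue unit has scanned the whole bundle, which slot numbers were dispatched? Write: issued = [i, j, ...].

issued = [0, 1, 2, 3, 4]

[0] ALU needs rd=2 wr=1: ok; after: ALU=2 MUL=2 MEM=1 BR=1, R=6, W=2
[1] ALU needs rd=2 wr=1: ok; after: ALU=1 MUL=2 MEM=1 BR=1, R=4, W=1
[2] BR needs rd=0 wr=0: ok; after: ALU=1 MUL=2 MEM=1 BR=0, R=4, W=1
[3] MUL needs rd=2 wr=1: ok; after: ALU=1 MUL=1 MEM=1 BR=0, R=2, W=0
[4] MEM needs rd=1 wr=0: ok; after: ALU=1 MUL=1 MEM=0 BR=0, R=1, W=0
[5] BR needs rd=2 wr=0: FU; after: ALU=1 MUL=1 MEM=0 BR=0, R=1, W=0
[6] MUL needs rd=2 wr=1: RD_PORT; after: ALU=1 MUL=1 MEM=0 BR=0, R=1, W=0
[7] MEM needs rd=1 wr=1: FU; after: ALU=1 MUL=1 MEM=0 BR=0, R=1, W=0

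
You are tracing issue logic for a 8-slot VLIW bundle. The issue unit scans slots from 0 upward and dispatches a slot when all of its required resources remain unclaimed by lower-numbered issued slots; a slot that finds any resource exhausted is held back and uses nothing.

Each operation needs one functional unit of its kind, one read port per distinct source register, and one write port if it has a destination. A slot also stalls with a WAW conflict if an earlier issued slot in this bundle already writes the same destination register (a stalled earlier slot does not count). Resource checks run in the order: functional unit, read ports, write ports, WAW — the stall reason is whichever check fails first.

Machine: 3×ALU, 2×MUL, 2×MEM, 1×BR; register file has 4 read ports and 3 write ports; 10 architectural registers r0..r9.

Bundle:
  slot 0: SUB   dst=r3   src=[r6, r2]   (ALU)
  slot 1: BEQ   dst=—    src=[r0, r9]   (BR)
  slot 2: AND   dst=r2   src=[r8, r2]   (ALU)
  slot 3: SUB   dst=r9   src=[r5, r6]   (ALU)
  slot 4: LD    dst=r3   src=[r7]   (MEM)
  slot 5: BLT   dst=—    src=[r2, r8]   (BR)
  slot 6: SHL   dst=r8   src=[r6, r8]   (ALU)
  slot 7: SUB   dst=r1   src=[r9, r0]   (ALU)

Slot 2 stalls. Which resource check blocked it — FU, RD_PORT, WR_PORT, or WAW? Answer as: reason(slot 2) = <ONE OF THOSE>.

  0. ALU→r3 ⇒ go  {2A/2Mu/2Ld/1B | 2r 2w}
  1. BR ⇒ go  {2A/2Mu/2Ld/0B | 0r 2w}
  2. ALU→r2 ⇒ no(RD_PORT)  {2A/2Mu/2Ld/0B | 0r 2w}
  3. ALU→r9 ⇒ no(RD_PORT)  {2A/2Mu/2Ld/0B | 0r 2w}
  4. MEM→r3 ⇒ no(RD_PORT)  {2A/2Mu/2Ld/0B | 0r 2w}
  5. BR ⇒ no(FU)  {2A/2Mu/2Ld/0B | 0r 2w}
  6. ALU→r8 ⇒ no(RD_PORT)  {2A/2Mu/2Ld/0B | 0r 2w}
  7. ALU→r1 ⇒ no(RD_PORT)  {2A/2Mu/2Ld/0B | 0r 2w}

reason(slot 2) = RD_PORT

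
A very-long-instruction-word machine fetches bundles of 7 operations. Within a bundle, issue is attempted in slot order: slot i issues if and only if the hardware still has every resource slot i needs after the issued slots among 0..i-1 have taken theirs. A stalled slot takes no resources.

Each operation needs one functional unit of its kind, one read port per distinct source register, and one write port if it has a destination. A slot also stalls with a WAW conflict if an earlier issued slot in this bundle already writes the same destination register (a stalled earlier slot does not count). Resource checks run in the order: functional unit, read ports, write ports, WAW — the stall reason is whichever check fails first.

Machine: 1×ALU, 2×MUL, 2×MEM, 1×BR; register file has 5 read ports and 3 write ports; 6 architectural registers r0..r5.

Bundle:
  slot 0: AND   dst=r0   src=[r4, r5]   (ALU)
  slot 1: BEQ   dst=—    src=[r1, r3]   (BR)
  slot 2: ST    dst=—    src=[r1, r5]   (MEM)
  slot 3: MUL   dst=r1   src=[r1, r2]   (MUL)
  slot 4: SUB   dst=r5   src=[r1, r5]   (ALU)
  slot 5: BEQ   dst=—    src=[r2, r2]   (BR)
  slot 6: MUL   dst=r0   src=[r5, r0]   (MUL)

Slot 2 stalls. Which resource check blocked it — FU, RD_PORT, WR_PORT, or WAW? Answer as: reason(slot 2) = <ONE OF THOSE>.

  0. ALU→r0 ⇒ go  {0A/2Mu/2Ld/1B | 3r 2w}
  1. BR ⇒ go  {0A/2Mu/2Ld/0B | 1r 2w}
  2. MEM ⇒ no(RD_PORT)  {0A/2Mu/2Ld/0B | 1r 2w}
  3. MUL→r1 ⇒ no(RD_PORT)  {0A/2Mu/2Ld/0B | 1r 2w}
  4. ALU→r5 ⇒ no(FU)  {0A/2Mu/2Ld/0B | 1r 2w}
  5. BR ⇒ no(FU)  {0A/2Mu/2Ld/0B | 1r 2w}
  6. MUL→r0 ⇒ no(RD_PORT)  {0A/2Mu/2Ld/0B | 1r 2w}

reason(slot 2) = RD_PORT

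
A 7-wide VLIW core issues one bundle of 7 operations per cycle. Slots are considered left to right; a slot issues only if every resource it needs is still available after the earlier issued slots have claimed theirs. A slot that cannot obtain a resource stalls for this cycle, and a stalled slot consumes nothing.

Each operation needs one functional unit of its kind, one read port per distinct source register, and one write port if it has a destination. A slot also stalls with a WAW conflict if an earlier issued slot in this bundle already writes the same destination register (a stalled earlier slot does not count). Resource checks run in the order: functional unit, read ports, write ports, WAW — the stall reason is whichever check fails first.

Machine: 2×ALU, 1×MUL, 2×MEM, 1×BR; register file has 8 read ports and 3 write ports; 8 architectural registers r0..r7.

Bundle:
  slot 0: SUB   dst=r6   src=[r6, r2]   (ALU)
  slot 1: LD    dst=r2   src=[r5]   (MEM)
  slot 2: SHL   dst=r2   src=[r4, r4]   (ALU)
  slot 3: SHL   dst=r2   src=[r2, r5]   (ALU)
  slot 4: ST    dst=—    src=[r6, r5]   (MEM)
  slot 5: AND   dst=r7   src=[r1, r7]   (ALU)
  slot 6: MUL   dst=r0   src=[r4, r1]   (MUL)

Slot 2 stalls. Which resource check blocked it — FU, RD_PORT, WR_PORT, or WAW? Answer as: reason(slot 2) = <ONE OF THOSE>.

(0) want 1×ALU +2rd +1wr — yes → AL1|MU1|ME2|BR1|rd6|wr2
(1) want 1×MEM +1rd +1wr — yes → AL1|MU1|ME1|BR1|rd5|wr1
(2) want 1×ALU +1rd +1wr — WAW → AL1|MU1|ME1|BR1|rd5|wr1
(3) want 1×ALU +2rd +1wr — WAW → AL1|MU1|ME1|BR1|rd5|wr1
(4) want 1×MEM +2rd +0wr — yes → AL1|MU1|ME0|BR1|rd3|wr1
(5) want 1×ALU +2rd +1wr — yes → AL0|MU1|ME0|BR1|rd1|wr0
(6) want 1×MUL +2rd +1wr — RD_PORT → AL0|MU1|ME0|BR1|rd1|wr0

reason(slot 2) = WAW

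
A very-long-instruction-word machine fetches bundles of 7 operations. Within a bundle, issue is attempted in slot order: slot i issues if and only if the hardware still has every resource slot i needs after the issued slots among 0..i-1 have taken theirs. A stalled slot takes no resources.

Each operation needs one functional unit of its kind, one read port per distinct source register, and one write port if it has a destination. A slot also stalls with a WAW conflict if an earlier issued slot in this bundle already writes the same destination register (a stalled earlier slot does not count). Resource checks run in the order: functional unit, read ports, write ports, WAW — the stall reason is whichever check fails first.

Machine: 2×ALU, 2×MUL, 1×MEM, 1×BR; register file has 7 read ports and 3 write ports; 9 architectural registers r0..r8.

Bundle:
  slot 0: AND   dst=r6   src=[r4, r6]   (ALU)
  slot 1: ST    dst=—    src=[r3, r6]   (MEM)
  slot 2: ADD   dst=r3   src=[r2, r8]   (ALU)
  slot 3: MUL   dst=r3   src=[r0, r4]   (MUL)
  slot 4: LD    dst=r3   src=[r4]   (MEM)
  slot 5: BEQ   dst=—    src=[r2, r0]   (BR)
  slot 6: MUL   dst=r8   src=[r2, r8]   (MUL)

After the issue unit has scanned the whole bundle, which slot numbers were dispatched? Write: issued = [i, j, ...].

issued = [0, 1, 2]

slot 0 (ALU): ISSUE — free A1,Mu2,Ld1,B1 rp5 wp2
slot 1 (MEM): ISSUE — free A1,Mu2,Ld0,B1 rp3 wp2
slot 2 (ALU): ISSUE — free A0,Mu2,Ld0,B1 rp1 wp1
slot 3 (MUL): stall RD_PORT — free A0,Mu2,Ld0,B1 rp1 wp1
slot 4 (MEM): stall FU — free A0,Mu2,Ld0,B1 rp1 wp1
slot 5 (BR): stall RD_PORT — free A0,Mu2,Ld0,B1 rp1 wp1
slot 6 (MUL): stall RD_PORT — free A0,Mu2,Ld0,B1 rp1 wp1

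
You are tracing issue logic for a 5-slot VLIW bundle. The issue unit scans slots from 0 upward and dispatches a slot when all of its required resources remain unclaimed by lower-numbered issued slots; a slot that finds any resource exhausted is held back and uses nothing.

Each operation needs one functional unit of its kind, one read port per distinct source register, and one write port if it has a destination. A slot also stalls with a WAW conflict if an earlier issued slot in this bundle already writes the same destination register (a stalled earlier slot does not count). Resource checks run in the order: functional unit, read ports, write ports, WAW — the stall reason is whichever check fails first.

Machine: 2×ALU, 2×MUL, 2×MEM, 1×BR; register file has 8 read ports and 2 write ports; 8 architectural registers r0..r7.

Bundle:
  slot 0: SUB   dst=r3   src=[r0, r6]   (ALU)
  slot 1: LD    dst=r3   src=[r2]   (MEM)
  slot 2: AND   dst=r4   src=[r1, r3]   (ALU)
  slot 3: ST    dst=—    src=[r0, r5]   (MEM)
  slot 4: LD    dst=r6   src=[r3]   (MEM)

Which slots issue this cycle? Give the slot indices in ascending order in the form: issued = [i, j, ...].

  0. ALU→r3 ⇒ go  {1A/2Mu/2Ld/1B | 6r 1w}
  1. MEM→r3 ⇒ no(WAW)  {1A/2Mu/2Ld/1B | 6r 1w}
  2. ALU→r4 ⇒ go  {0A/2Mu/2Ld/1B | 4r 0w}
  3. MEM ⇒ go  {0A/2Mu/1Ld/1B | 2r 0w}
  4. MEM→r6 ⇒ no(WR_PORT)  {0A/2Mu/1Ld/1B | 2r 0w}

issued = [0, 2, 3]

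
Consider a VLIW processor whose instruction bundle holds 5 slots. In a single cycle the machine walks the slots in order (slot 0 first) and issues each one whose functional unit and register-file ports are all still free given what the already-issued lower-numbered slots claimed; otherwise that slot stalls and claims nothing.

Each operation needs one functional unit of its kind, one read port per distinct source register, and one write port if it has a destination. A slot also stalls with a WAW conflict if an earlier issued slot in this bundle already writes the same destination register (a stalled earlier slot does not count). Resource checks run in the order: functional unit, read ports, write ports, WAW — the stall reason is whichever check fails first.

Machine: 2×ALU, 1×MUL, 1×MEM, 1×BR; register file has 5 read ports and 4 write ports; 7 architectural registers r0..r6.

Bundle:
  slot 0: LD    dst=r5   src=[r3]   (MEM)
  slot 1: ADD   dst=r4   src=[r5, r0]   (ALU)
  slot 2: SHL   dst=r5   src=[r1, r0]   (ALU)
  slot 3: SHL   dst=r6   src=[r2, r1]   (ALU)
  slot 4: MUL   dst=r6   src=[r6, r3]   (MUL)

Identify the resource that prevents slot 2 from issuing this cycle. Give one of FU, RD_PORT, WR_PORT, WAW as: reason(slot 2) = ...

reason(slot 2) = WAW

  0. MEM→r5 ⇒ go  {2A/1Mu/0Ld/1B | 4r 3w}
  1. ALU→r4 ⇒ go  {1A/1Mu/0Ld/1B | 2r 2w}
  2. ALU→r5 ⇒ no(WAW)  {1A/1Mu/0Ld/1B | 2r 2w}
  3. ALU→r6 ⇒ go  {0A/1Mu/0Ld/1B | 0r 1w}
  4. MUL→r6 ⇒ no(RD_PORT)  {0A/1Mu/0Ld/1B | 0r 1w}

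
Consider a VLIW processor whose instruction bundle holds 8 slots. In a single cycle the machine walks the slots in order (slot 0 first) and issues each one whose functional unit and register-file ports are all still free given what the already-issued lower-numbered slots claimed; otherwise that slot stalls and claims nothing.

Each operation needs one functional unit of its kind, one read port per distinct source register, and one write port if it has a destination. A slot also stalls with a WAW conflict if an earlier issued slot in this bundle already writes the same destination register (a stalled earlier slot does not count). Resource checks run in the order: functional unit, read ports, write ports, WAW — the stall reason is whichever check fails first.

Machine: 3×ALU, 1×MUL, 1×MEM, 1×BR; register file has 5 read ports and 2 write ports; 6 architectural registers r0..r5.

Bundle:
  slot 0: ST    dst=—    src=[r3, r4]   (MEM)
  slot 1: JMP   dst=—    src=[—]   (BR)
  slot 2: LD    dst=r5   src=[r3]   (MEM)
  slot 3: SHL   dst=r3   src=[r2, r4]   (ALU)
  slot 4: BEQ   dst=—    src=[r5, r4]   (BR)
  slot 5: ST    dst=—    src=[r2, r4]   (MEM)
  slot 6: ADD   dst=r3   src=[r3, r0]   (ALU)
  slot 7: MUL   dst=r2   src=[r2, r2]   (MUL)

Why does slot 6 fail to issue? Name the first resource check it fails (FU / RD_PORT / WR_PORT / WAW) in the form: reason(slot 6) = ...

reason(slot 6) = RD_PORT

[0] MEM needs rd=2 wr=0: ok; after: ALU=3 MUL=1 MEM=0 BR=1, R=3, W=2
[1] BR needs rd=0 wr=0: ok; after: ALU=3 MUL=1 MEM=0 BR=0, R=3, W=2
[2] MEM needs rd=1 wr=1: FU; after: ALU=3 MUL=1 MEM=0 BR=0, R=3, W=2
[3] ALU needs rd=2 wr=1: ok; after: ALU=2 MUL=1 MEM=0 BR=0, R=1, W=1
[4] BR needs rd=2 wr=0: FU; after: ALU=2 MUL=1 MEM=0 BR=0, R=1, W=1
[5] MEM needs rd=2 wr=0: FU; after: ALU=2 MUL=1 MEM=0 BR=0, R=1, W=1
[6] ALU needs rd=2 wr=1: RD_PORT; after: ALU=2 MUL=1 MEM=0 BR=0, R=1, W=1
[7] MUL needs rd=1 wr=1: ok; after: ALU=2 MUL=0 MEM=0 BR=0, R=0, W=0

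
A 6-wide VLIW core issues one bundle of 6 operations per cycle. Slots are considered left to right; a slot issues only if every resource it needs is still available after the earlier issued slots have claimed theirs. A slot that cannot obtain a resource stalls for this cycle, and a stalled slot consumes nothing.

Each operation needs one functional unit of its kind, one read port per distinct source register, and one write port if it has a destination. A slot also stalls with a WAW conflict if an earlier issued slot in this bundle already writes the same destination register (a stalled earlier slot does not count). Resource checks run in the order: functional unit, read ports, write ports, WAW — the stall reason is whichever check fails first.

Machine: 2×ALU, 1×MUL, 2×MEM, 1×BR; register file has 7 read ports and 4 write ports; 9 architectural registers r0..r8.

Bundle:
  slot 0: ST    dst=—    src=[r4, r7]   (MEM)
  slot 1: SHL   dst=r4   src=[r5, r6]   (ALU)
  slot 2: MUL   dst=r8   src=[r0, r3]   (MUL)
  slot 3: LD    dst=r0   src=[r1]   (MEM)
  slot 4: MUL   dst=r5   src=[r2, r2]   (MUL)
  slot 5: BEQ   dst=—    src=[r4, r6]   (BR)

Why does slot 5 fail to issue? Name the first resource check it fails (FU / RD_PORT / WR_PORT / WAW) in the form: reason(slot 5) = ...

reason(slot 5) = RD_PORT

slot 0 (MEM): ISSUE — free A2,Mu1,Ld1,B1 rp5 wp4
slot 1 (ALU): ISSUE — free A1,Mu1,Ld1,B1 rp3 wp3
slot 2 (MUL): ISSUE — free A1,Mu0,Ld1,B1 rp1 wp2
slot 3 (MEM): ISSUE — free A1,Mu0,Ld0,B1 rp0 wp1
slot 4 (MUL): stall FU — free A1,Mu0,Ld0,B1 rp0 wp1
slot 5 (BR): stall RD_PORT — free A1,Mu0,Ld0,B1 rp0 wp1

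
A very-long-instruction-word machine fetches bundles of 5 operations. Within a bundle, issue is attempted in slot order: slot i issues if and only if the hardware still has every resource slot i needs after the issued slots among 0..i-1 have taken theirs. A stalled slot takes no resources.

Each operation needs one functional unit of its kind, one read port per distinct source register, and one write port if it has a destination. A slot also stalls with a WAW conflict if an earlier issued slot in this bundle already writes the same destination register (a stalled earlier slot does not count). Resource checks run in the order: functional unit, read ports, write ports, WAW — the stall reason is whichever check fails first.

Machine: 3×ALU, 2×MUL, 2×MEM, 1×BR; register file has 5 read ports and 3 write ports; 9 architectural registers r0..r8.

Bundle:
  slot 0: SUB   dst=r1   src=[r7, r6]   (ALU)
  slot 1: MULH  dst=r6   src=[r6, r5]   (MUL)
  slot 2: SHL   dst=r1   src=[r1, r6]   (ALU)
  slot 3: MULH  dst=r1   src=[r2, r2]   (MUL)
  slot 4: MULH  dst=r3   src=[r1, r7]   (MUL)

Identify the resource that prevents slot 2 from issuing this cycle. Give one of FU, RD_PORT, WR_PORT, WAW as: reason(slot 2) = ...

reason(slot 2) = RD_PORT

(0) want 1×ALU +2rd +1wr — yes → AL2|MU2|ME2|BR1|rd3|wr2
(1) want 1×MUL +2rd +1wr — yes → AL2|MU1|ME2|BR1|rd1|wr1
(2) want 1×ALU +2rd +1wr — RD_PORT → AL2|MU1|ME2|BR1|rd1|wr1
(3) want 1×MUL +1rd +1wr — WAW → AL2|MU1|ME2|BR1|rd1|wr1
(4) want 1×MUL +2rd +1wr — RD_PORT → AL2|MU1|ME2|BR1|rd1|wr1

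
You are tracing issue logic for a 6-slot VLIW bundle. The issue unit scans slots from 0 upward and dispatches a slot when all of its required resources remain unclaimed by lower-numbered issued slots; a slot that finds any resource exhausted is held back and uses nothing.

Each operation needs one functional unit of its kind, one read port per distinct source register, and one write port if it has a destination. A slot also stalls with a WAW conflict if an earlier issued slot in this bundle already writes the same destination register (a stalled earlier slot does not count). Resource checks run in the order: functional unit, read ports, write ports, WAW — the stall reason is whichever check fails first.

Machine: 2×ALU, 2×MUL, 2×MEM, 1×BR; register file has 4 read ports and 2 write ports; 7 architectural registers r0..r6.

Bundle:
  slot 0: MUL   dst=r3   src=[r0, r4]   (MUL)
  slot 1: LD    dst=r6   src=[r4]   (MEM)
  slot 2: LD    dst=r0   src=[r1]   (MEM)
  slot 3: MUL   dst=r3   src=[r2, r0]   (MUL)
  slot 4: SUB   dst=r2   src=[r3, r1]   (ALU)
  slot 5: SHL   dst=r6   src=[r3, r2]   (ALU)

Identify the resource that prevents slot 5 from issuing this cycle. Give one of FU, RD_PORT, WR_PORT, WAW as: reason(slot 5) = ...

reason(slot 5) = RD_PORT

(0) want 1×MUL +2rd +1wr — yes → AL2|MU1|ME2|BR1|rd2|wr1
(1) want 1×MEM +1rd +1wr — yes → AL2|MU1|ME1|BR1|rd1|wr0
(2) want 1×MEM +1rd +1wr — WR_PORT → AL2|MU1|ME1|BR1|rd1|wr0
(3) want 1×MUL +2rd +1wr — RD_PORT → AL2|MU1|ME1|BR1|rd1|wr0
(4) want 1×ALU +2rd +1wr — RD_PORT → AL2|MU1|ME1|BR1|rd1|wr0
(5) want 1×ALU +2rd +1wr — RD_PORT → AL2|MU1|ME1|BR1|rd1|wr0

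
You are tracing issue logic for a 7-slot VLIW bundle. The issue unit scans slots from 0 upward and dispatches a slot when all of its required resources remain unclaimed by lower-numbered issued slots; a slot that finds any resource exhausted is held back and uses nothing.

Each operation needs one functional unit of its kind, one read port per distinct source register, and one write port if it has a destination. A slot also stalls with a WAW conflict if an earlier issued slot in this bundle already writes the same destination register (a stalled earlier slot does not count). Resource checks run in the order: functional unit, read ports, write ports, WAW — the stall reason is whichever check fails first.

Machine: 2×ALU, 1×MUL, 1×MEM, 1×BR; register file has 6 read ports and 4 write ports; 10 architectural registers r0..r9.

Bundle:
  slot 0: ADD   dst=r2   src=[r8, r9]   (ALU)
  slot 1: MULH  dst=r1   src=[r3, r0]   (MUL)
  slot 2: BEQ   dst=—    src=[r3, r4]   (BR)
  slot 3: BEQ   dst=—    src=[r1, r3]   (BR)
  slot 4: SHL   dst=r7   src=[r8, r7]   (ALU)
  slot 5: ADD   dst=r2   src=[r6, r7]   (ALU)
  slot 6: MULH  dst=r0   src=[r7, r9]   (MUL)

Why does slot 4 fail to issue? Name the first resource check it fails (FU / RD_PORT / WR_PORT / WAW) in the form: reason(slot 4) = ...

[0] ALU needs rd=2 wr=1: ok; after: ALU=1 MUL=1 MEM=1 BR=1, R=4, W=3
[1] MUL needs rd=2 wr=1: ok; after: ALU=1 MUL=0 MEM=1 BR=1, R=2, W=2
[2] BR needs rd=2 wr=0: ok; after: ALU=1 MUL=0 MEM=1 BR=0, R=0, W=2
[3] BR needs rd=2 wr=0: FU; after: ALU=1 MUL=0 MEM=1 BR=0, R=0, W=2
[4] ALU needs rd=2 wr=1: RD_PORT; after: ALU=1 MUL=0 MEM=1 BR=0, R=0, W=2
[5] ALU needs rd=2 wr=1: RD_PORT; after: ALU=1 MUL=0 MEM=1 BR=0, R=0, W=2
[6] MUL needs rd=2 wr=1: FU; after: ALU=1 MUL=0 MEM=1 BR=0, R=0, W=2

reason(slot 4) = RD_PORT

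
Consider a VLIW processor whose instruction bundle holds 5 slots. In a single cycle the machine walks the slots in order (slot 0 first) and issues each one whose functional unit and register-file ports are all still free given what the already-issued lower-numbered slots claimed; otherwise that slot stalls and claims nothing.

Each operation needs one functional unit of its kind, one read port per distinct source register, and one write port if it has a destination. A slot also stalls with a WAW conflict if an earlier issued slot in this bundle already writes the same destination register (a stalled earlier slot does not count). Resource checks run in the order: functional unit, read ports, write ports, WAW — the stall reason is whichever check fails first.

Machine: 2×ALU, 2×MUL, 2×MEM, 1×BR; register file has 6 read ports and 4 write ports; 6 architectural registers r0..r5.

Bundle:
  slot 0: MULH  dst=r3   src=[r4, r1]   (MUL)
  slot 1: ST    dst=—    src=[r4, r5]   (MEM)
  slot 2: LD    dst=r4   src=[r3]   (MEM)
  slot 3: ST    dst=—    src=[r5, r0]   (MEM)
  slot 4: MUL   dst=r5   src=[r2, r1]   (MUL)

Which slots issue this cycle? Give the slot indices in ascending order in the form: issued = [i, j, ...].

[0] MUL needs rd=2 wr=1: ok; after: ALU=2 MUL=1 MEM=2 BR=1, R=4, W=3
[1] MEM needs rd=2 wr=0: ok; after: ALU=2 MUL=1 MEM=1 BR=1, R=2, W=3
[2] MEM needs rd=1 wr=1: ok; after: ALU=2 MUL=1 MEM=0 BR=1, R=1, W=2
[3] MEM needs rd=2 wr=0: FU; after: ALU=2 MUL=1 MEM=0 BR=1, R=1, W=2
[4] MUL needs rd=2 wr=1: RD_PORT; after: ALU=2 MUL=1 MEM=0 BR=1, R=1, W=2

issued = [0, 1, 2]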